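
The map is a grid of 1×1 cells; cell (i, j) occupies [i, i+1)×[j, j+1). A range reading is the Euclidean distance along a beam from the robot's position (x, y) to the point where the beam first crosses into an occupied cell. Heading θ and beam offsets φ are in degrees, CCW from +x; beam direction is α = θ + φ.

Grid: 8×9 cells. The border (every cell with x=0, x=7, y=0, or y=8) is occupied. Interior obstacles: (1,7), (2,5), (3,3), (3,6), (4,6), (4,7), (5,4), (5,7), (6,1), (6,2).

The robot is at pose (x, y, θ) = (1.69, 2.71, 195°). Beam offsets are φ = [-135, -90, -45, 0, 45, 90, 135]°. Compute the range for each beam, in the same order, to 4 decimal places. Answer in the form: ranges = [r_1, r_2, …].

ranges = [3.7990, 2.6660, 0.7967, 0.7143, 1.3800, 1.7703, 3.4200]

beam 1: φ=-135°, α=60°
  d=(0.5000,0.8660)  start (1,2)  tX=0.6200 tY=0.3349  stride 1/|dx|=2.0000 1/|dy|=1.1547
    cross y-line → (1,3), t=0.3349
    cross x-line → (2,3), t=0.6200
    cross y-line → (2,4), t=1.4896
    cross x-line → (3,4), t=2.6200
    cross y-line → (3,5), t=2.6443
    cross y-line → (3,6), t=3.7990 (wall)
  → r_1 = 3.7990
beam 2: φ=-90°, α=105°
  d=(-0.2588,0.9659)  start (1,2)  tX=2.6660 tY=0.3002  stride 1/|dx|=3.8637 1/|dy|=1.0353
    cross y-line → (1,3), t=0.3002
    cross y-line → (1,4), t=1.3355
    cross y-line → (1,5), t=2.3708
    cross x-line → (0,5), t=2.6660 (wall)
  → r_2 = 2.6660
beam 3: φ=-45°, α=150°
  d=(-0.8660,0.5000)  start (1,2)  tX=0.7967 tY=0.5800  stride 1/|dx|=1.1547 1/|dy|=2.0000
    cross y-line → (1,3), t=0.5800
    cross x-line → (0,3), t=0.7967 (wall)
  → r_3 = 0.7967
beam 4: φ=0°, α=195°
  d=(-0.9659,-0.2588)  start (1,2)  tX=0.7143 tY=2.7432  stride 1/|dx|=1.0353 1/|dy|=3.8637
    cross x-line → (0,2), t=0.7143 (wall)
  → r_4 = 0.7143
beam 5: φ=45°, α=240°
  d=(-0.5000,-0.8660)  start (1,2)  tX=1.3800 tY=0.8198  stride 1/|dx|=2.0000 1/|dy|=1.1547
    cross y-line → (1,1), t=0.8198
    cross x-line → (0,1), t=1.3800 (wall)
  → r_5 = 1.3800
beam 6: φ=90°, α=285°
  d=(0.2588,-0.9659)  start (1,2)  tX=1.1977 tY=0.7350  stride 1/|dx|=3.8637 1/|dy|=1.0353
    cross y-line → (1,1), t=0.7350
    cross x-line → (2,1), t=1.1977
    cross y-line → (2,0), t=1.7703 (wall)
  → r_6 = 1.7703
beam 7: φ=135°, α=330°
  d=(0.8660,-0.5000)  start (1,2)  tX=0.3580 tY=1.4200  stride 1/|dx|=1.1547 1/|dy|=2.0000
    cross x-line → (2,2), t=0.3580
    cross y-line → (2,1), t=1.4200
    cross x-line → (3,1), t=1.5127
    cross x-line → (4,1), t=2.6674
    cross y-line → (4,0), t=3.4200 (wall)
  → r_7 = 3.4200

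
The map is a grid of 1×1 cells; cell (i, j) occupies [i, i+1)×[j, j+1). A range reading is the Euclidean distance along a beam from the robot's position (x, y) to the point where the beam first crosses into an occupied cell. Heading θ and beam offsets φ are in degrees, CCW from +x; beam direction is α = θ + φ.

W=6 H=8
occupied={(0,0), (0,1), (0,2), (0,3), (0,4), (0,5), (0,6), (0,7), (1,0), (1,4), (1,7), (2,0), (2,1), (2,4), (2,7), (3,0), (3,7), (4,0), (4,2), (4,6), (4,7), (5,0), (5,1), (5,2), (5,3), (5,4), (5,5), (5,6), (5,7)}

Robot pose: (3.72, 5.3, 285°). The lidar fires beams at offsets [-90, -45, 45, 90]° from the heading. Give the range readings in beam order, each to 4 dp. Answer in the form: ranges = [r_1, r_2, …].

beam 1: φ=-90°, α=195°
  dir = (cos 195°, sin 195°) = (-0.9659, -0.2588); from cell (3,5)
  next x-line at t=0.7454, next y-line at t=1.1591; Δt_x=1.0353, Δt_y=3.8637
    x: enter (2,5) at t=0.7454
    y: enter (2,4) at t=1.1591 ← occupied
  → r_1 = 1.1591
beam 2: φ=-45°, α=240°
  dir = (cos 240°, sin 240°) = (-0.5000, -0.8660); from cell (3,5)
  next x-line at t=1.4400, next y-line at t=0.3464; Δt_x=2.0000, Δt_y=1.1547
    y: enter (3,4) at t=0.3464
    x: enter (2,4) at t=1.4400 ← occupied
  → r_2 = 1.4400
beam 3: φ=45°, α=330°
  dir = (cos 330°, sin 330°) = (0.8660, -0.5000); from cell (3,5)
  next x-line at t=0.3233, next y-line at t=0.6000; Δt_x=1.1547, Δt_y=2.0000
    x: enter (4,5) at t=0.3233
    y: enter (4,4) at t=0.6000
    x: enter (5,4) at t=1.4780 ← occupied
  → r_3 = 1.4780
beam 4: φ=90°, α=15°
  dir = (cos 15°, sin 15°) = (0.9659, 0.2588); from cell (3,5)
  next x-line at t=0.2899, next y-line at t=2.7046; Δt_x=1.0353, Δt_y=3.8637
    x: enter (4,5) at t=0.2899
    x: enter (5,5) at t=1.3252 ← occupied
  → r_4 = 1.3252

ranges = [1.1591, 1.4400, 1.4780, 1.3252]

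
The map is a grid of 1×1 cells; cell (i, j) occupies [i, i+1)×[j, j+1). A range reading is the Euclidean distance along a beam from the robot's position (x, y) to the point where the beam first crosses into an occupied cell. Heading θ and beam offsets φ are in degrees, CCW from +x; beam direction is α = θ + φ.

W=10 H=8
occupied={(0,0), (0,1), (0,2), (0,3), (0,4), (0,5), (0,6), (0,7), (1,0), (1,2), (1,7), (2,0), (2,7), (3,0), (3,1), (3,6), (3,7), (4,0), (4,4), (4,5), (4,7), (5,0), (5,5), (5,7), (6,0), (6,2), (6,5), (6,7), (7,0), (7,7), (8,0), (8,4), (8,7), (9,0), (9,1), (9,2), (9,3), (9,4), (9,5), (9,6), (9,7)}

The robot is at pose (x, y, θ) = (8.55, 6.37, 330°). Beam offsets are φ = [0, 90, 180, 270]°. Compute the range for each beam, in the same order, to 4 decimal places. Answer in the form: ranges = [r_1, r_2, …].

beam 1: φ=0°, α=330°
  cosα=0.8660 sinα=-0.5000 | (8,6) | tMaxX 0.5196 tMaxY 0.7400 | tΔX 1.1547 tΔY 2.0000
    t=0.5196 [x] (9,6) — stop
  → r_1 = 0.5196
beam 2: φ=90°, α=60°
  cosα=0.5000 sinα=0.8660 | (8,6) | tMaxX 0.9000 tMaxY 0.7275 | tΔX 2.0000 tΔY 1.1547
    t=0.7275 [y] (8,7) — stop
  → r_2 = 0.7275
beam 3: φ=180°, α=150°
  cosα=-0.8660 sinα=0.5000 | (8,6) | tMaxX 0.6351 tMaxY 1.2600 | tΔX 1.1547 tΔY 2.0000
    t=0.6351 [x] (7,6)
    t=1.2600 [y] (7,7) — stop
  → r_3 = 1.2600
beam 4: φ=270°, α=240°
  cosα=-0.5000 sinα=-0.8660 | (8,6) | tMaxX 1.1000 tMaxY 0.4272 | tΔX 2.0000 tΔY 1.1547
    t=0.4272 [y] (8,5)
    t=1.1000 [x] (7,5)
    t=1.5819 [y] (7,4)
    t=2.7366 [y] (7,3)
    t=3.1000 [x] (6,3)
    t=3.8913 [y] (6,2) — stop
  → r_4 = 3.8913

ranges = [0.5196, 0.7275, 1.2600, 3.8913]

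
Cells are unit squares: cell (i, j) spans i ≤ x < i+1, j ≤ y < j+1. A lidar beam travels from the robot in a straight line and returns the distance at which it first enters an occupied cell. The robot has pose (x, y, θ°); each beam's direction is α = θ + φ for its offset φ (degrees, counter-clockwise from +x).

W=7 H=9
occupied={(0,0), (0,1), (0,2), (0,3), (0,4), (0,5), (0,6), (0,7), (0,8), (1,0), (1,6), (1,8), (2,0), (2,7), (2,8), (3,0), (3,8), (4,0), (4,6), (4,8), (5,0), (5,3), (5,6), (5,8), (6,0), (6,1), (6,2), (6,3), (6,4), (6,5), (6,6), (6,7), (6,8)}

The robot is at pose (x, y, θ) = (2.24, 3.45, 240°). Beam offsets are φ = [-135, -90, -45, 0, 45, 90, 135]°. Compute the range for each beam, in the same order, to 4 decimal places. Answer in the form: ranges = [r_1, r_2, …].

ranges = [2.6400, 1.4318, 1.2837, 2.4800, 2.5364, 4.3417, 3.8926]

beam 1: φ=-135°, α=105°
  dir = (cos 105°, sin 105°) = (-0.2588, 0.9659); from cell (2,3)
  next x-line at t=0.9273, next y-line at t=0.5694; Δt_x=3.8637, Δt_y=1.0353
    y: enter (2,4) at t=0.5694
    x: enter (1,4) at t=0.9273
    y: enter (1,5) at t=1.6047
    y: enter (1,6) at t=2.6400 ← occupied
  → r_1 = 2.6400
beam 2: φ=-90°, α=150°
  dir = (cos 150°, sin 150°) = (-0.8660, 0.5000); from cell (2,3)
  next x-line at t=0.2771, next y-line at t=1.1000; Δt_x=1.1547, Δt_y=2.0000
    x: enter (1,3) at t=0.2771
    y: enter (1,4) at t=1.1000
    x: enter (0,4) at t=1.4318 ← occupied
  → r_2 = 1.4318
beam 3: φ=-45°, α=195°
  dir = (cos 195°, sin 195°) = (-0.9659, -0.2588); from cell (2,3)
  next x-line at t=0.2485, next y-line at t=1.7387; Δt_x=1.0353, Δt_y=3.8637
    x: enter (1,3) at t=0.2485
    x: enter (0,3) at t=1.2837 ← occupied
  → r_3 = 1.2837
beam 4: φ=0°, α=240°
  dir = (cos 240°, sin 240°) = (-0.5000, -0.8660); from cell (2,3)
  next x-line at t=0.4800, next y-line at t=0.5196; Δt_x=2.0000, Δt_y=1.1547
    x: enter (1,3) at t=0.4800
    y: enter (1,2) at t=0.5196
    y: enter (1,1) at t=1.6743
    x: enter (0,1) at t=2.4800 ← occupied
  → r_4 = 2.4800
beam 5: φ=45°, α=285°
  dir = (cos 285°, sin 285°) = (0.2588, -0.9659); from cell (2,3)
  next x-line at t=2.9364, next y-line at t=0.4659; Δt_x=3.8637, Δt_y=1.0353
    y: enter (2,2) at t=0.4659
    y: enter (2,1) at t=1.5012
    y: enter (2,0) at t=2.5364 ← occupied
  → r_5 = 2.5364
beam 6: φ=90°, α=330°
  dir = (cos 330°, sin 330°) = (0.8660, -0.5000); from cell (2,3)
  next x-line at t=0.8776, next y-line at t=0.9000; Δt_x=1.1547, Δt_y=2.0000
    x: enter (3,3) at t=0.8776
    y: enter (3,2) at t=0.9000
    x: enter (4,2) at t=2.0323
    y: enter (4,1) at t=2.9000
    x: enter (5,1) at t=3.1870
    x: enter (6,1) at t=4.3417 ← occupied
  → r_6 = 4.3417
beam 7: φ=135°, α=15°
  dir = (cos 15°, sin 15°) = (0.9659, 0.2588); from cell (2,3)
  next x-line at t=0.7868, next y-line at t=2.1250; Δt_x=1.0353, Δt_y=3.8637
    x: enter (3,3) at t=0.7868
    x: enter (4,3) at t=1.8221
    y: enter (4,4) at t=2.1250
    x: enter (5,4) at t=2.8574
    x: enter (6,4) at t=3.8926 ← occupied
  → r_7 = 3.8926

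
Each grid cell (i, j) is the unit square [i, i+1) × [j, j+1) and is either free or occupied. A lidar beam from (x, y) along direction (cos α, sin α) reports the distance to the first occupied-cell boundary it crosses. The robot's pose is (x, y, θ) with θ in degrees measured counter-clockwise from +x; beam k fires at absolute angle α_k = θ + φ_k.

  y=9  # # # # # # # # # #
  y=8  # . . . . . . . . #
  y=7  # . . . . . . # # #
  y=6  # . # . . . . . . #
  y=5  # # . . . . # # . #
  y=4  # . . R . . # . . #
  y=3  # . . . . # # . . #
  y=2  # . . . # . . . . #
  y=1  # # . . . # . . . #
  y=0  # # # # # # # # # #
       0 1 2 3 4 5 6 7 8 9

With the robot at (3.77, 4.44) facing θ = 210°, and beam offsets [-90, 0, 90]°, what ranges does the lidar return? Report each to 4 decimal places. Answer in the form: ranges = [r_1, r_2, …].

beam 1: φ=-90°, α=120°
  cosα=-0.5000 sinα=0.8660 | (3,4) | tMaxX 1.5400 tMaxY 0.6466 | tΔX 2.0000 tΔY 1.1547
    t=0.6466 [y] (3,5)
    t=1.5400 [x] (2,5)
    t=1.8013 [y] (2,6) — stop
  → r_1 = 1.8013
beam 2: φ=0°, α=210°
  cosα=-0.8660 sinα=-0.5000 | (3,4) | tMaxX 0.8891 tMaxY 0.8800 | tΔX 1.1547 tΔY 2.0000
    t=0.8800 [y] (3,3)
    t=0.8891 [x] (2,3)
    t=2.0438 [x] (1,3)
    t=2.8800 [y] (1,2)
    t=3.1985 [x] (0,2) — stop
  → r_2 = 3.1985
beam 3: φ=90°, α=300°
  cosα=0.5000 sinα=-0.8660 | (3,4) | tMaxX 0.4600 tMaxY 0.5081 | tΔX 2.0000 tΔY 1.1547
    t=0.4600 [x] (4,4)
    t=0.5081 [y] (4,3)
    t=1.6628 [y] (4,2) — stop
  → r_3 = 1.6628

ranges = [1.8013, 3.1985, 1.6628]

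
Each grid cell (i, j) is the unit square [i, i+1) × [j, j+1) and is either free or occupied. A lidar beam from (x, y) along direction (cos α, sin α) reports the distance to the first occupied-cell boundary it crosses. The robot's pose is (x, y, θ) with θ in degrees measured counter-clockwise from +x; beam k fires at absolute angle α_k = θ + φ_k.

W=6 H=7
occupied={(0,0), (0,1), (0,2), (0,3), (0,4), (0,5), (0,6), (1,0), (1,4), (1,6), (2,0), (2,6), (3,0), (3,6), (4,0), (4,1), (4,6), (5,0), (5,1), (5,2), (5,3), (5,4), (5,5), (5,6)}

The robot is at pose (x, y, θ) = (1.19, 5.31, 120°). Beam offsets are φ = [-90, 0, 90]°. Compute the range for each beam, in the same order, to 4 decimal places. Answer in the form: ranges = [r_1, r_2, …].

beam 1: φ=-90°, α=30°
  d=(0.8660,0.5000)  start (1,5)  tX=0.9353 tY=1.3800  stride 1/|dx|=1.1547 1/|dy|=2.0000
    cross x-line → (2,5), t=0.9353
    cross y-line → (2,6), t=1.3800 (wall)
  → r_1 = 1.3800
beam 2: φ=0°, α=120°
  d=(-0.5000,0.8660)  start (1,5)  tX=0.3800 tY=0.7967  stride 1/|dx|=2.0000 1/|dy|=1.1547
    cross x-line → (0,5), t=0.3800 (wall)
  → r_2 = 0.3800
beam 3: φ=90°, α=210°
  d=(-0.8660,-0.5000)  start (1,5)  tX=0.2194 tY=0.6200  stride 1/|dx|=1.1547 1/|dy|=2.0000
    cross x-line → (0,5), t=0.2194 (wall)
  → r_3 = 0.2194

ranges = [1.3800, 0.3800, 0.2194]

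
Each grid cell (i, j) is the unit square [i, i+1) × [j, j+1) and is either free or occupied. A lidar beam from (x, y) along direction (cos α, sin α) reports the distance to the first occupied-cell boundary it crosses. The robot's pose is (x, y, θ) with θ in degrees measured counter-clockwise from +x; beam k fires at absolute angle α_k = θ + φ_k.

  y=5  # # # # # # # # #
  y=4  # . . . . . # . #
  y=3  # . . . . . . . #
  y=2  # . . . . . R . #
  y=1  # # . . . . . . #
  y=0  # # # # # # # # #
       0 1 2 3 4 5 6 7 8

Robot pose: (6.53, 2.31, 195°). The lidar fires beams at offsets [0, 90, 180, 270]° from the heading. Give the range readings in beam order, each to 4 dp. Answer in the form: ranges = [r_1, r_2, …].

beam 1: φ=0°, α=195°
  d=(-0.9659,-0.2588)  start (6,2)  tX=0.5487 tY=1.1977  stride 1/|dx|=1.0353 1/|dy|=3.8637
    cross x-line → (5,2), t=0.5487
    cross y-line → (5,1), t=1.1977
    cross x-line → (4,1), t=1.5840
    cross x-line → (3,1), t=2.6192
    cross x-line → (2,1), t=3.6545
    cross x-line → (1,1), t=4.6898 (wall)
  → r_1 = 4.6898
beam 2: φ=90°, α=285°
  d=(0.2588,-0.9659)  start (6,2)  tX=1.8159 tY=0.3209  stride 1/|dx|=3.8637 1/|dy|=1.0353
    cross y-line → (6,1), t=0.3209
    cross y-line → (6,0), t=1.3562 (wall)
  → r_2 = 1.3562
beam 3: φ=180°, α=15°
  d=(0.9659,0.2588)  start (6,2)  tX=0.4866 tY=2.6660  stride 1/|dx|=1.0353 1/|dy|=3.8637
    cross x-line → (7,2), t=0.4866
    cross x-line → (8,2), t=1.5219 (wall)
  → r_3 = 1.5219
beam 4: φ=270°, α=105°
  d=(-0.2588,0.9659)  start (6,2)  tX=2.0478 tY=0.7143  stride 1/|dx|=3.8637 1/|dy|=1.0353
    cross y-line → (6,3), t=0.7143
    cross y-line → (6,4), t=1.7496 (wall)
  → r_4 = 1.7496

ranges = [4.6898, 1.3562, 1.5219, 1.7496]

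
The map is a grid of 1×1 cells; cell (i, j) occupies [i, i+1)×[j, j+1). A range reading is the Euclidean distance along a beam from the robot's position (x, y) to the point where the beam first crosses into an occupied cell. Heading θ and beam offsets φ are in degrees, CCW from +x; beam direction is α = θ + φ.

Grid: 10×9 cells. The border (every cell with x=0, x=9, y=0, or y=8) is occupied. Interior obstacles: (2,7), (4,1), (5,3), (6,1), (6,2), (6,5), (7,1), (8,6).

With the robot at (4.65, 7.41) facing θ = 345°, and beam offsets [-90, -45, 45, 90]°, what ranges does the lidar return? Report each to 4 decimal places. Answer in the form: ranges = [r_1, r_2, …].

ranges = [6.6361, 2.7000, 1.1800, 0.6108]

beam 1: φ=-90°, α=255°
  d=(-0.2588,-0.9659)  start (4,7)  tX=2.5114 tY=0.4245  stride 1/|dx|=3.8637 1/|dy|=1.0353
    cross y-line → (4,6), t=0.4245
    cross y-line → (4,5), t=1.4597
    cross y-line → (4,4), t=2.4950
    cross x-line → (3,4), t=2.5114
    cross y-line → (3,3), t=3.5303
    cross y-line → (3,2), t=4.5656
    cross y-line → (3,1), t=5.6008
    cross x-line → (2,1), t=6.3751
    cross y-line → (2,0), t=6.6361 (wall)
  → r_1 = 6.6361
beam 2: φ=-45°, α=300°
  d=(0.5000,-0.8660)  start (4,7)  tX=0.7000 tY=0.4734  stride 1/|dx|=2.0000 1/|dy|=1.1547
    cross y-line → (4,6), t=0.4734
    cross x-line → (5,6), t=0.7000
    cross y-line → (5,5), t=1.6281
    cross x-line → (6,5), t=2.7000 (wall)
  → r_2 = 2.7000
beam 3: φ=45°, α=30°
  d=(0.8660,0.5000)  start (4,7)  tX=0.4041 tY=1.1800  stride 1/|dx|=1.1547 1/|dy|=2.0000
    cross x-line → (5,7), t=0.4041
    cross y-line → (5,8), t=1.1800 (wall)
  → r_3 = 1.1800
beam 4: φ=90°, α=75°
  d=(0.2588,0.9659)  start (4,7)  tX=1.3523 tY=0.6108  stride 1/|dx|=3.8637 1/|dy|=1.0353
    cross y-line → (4,8), t=0.6108 (wall)
  → r_4 = 0.6108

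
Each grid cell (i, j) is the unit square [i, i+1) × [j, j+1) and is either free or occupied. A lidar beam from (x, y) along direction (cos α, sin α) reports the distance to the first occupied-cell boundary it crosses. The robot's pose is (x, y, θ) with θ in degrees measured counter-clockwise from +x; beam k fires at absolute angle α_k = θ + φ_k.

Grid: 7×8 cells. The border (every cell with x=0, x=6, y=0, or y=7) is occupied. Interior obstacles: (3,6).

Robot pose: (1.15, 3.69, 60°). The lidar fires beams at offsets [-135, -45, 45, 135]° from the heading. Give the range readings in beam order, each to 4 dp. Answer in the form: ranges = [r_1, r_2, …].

ranges = [2.7849, 5.0211, 0.5796, 0.1553]

beam 1: φ=-135°, α=285°
  cosα=0.2588 sinα=-0.9659 | (1,3) | tMaxX 3.2841 tMaxY 0.7143 | tΔX 3.8637 tΔY 1.0353
    t=0.7143 [y] (1,2)
    t=1.7496 [y] (1,1)
    t=2.7849 [y] (1,0) — stop
  → r_1 = 2.7849
beam 2: φ=-45°, α=15°
  cosα=0.9659 sinα=0.2588 | (1,3) | tMaxX 0.8800 tMaxY 1.1977 | tΔX 1.0353 tΔY 3.8637
    t=0.8800 [x] (2,3)
    t=1.1977 [y] (2,4)
    t=1.9153 [x] (3,4)
    t=2.9505 [x] (4,4)
    t=3.9858 [x] (5,4)
    t=5.0211 [x] (6,4) — stop
  → r_2 = 5.0211
beam 3: φ=45°, α=105°
  cosα=-0.2588 sinα=0.9659 | (1,3) | tMaxX 0.5796 tMaxY 0.3209 | tΔX 3.8637 tΔY 1.0353
    t=0.3209 [y] (1,4)
    t=0.5796 [x] (0,4) — stop
  → r_3 = 0.5796
beam 4: φ=135°, α=195°
  cosα=-0.9659 sinα=-0.2588 | (1,3) | tMaxX 0.1553 tMaxY 2.6660 | tΔX 1.0353 tΔY 3.8637
    t=0.1553 [x] (0,3) — stop
  → r_4 = 0.1553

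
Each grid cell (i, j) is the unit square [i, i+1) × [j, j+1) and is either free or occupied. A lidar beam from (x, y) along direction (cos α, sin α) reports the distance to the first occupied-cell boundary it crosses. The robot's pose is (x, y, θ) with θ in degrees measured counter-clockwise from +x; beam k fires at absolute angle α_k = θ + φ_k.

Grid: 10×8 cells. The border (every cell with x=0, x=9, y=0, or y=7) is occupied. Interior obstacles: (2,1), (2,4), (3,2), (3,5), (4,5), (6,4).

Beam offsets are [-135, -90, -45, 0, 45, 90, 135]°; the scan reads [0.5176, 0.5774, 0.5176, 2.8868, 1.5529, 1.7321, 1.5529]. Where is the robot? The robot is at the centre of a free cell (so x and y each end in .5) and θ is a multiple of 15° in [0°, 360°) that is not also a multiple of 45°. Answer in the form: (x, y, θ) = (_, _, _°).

Candidates: 42 free-cell centres × 16 headings = 672 poses. Raycast each; keep the one whose scan matches to 4 dp.
  (5.5, 4.5, 345°): beam 1 = 5.1962 ≠ 0.5176 ✗
  (3.5, 6.5, 210°): beam 3 = 1.9319 ≠ 0.5176 ✗
  (1.5, 3.5, 60°): beam 1 = 1.9319 ≠ 0.5176 ✗
  …
  (2.5, 2.5, 60°): r_1=0.5176, r_2=0.5774, r_3=0.5176, r_4=2.8868, r_5=1.5529, r_6=1.7321, r_7=1.5529 — all match ✓
No second candidate reproduces the full scan.

(x, y, θ) = (2.5, 2.5, 60°)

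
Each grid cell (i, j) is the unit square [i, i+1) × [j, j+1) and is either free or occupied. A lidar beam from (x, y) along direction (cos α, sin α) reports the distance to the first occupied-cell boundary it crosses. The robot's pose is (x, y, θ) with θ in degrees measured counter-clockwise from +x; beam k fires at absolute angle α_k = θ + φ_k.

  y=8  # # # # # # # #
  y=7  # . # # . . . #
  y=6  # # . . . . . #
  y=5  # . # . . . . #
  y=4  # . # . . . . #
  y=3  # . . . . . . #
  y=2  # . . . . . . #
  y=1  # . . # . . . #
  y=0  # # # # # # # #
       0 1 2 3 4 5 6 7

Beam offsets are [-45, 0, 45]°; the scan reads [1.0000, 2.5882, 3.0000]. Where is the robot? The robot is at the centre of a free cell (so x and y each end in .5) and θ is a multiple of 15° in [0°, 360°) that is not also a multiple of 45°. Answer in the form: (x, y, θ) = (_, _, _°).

(x, y, θ) = (6.5, 5.5, 105°)

Candidates: 36 free-cell centres × 16 headings = 576 poses. Raycast each; keep the one whose scan matches to 4 dp.
  (1.5, 2.5, 300°): beam 1 = 1.5529 ≠ 1.0000 ✗
  (2.5, 1.5, 210°): beam 1 = 1.5529 ≠ 1.0000 ✗
  (4.5, 7.5, 150°): beam 1 = 0.5176 ≠ 1.0000 ✗
  (6.5, 7.5, 210°): beam 1 = 1.9319 ≠ 1.0000 ✗
  (5.5, 7.5, 195°): beam 2 = 1.5529 ≠ 2.5882 ✗
  …
  (6.5, 5.5, 105°): r_1=1.0000, r_2=2.5882, r_3=3.0000 — all match ✓
Only this pose fits every beam.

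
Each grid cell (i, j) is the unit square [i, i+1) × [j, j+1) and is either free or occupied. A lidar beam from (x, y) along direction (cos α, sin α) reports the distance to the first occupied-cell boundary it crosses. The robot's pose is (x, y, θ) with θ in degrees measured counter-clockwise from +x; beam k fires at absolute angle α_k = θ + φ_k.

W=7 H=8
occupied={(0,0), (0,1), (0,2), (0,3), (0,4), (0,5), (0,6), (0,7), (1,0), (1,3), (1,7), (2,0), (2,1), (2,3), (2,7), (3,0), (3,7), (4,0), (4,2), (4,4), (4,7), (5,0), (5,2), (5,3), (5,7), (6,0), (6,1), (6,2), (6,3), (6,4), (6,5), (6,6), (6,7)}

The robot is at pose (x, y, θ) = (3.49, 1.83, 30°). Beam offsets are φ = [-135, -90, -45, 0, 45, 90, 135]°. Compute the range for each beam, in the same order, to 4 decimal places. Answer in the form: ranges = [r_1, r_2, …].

ranges = [0.8593, 0.9584, 2.5985, 0.5889, 2.2465, 1.3510, 0.5073]

beam 1: φ=-135°, α=255°
  dir = (cos 255°, sin 255°) = (-0.2588, -0.9659); from cell (3,1)
  next x-line at t=1.8932, next y-line at t=0.8593; Δt_x=3.8637, Δt_y=1.0353
    y: enter (3,0) at t=0.8593 ← occupied
  → r_1 = 0.8593
beam 2: φ=-90°, α=300°
  dir = (cos 300°, sin 300°) = (0.5000, -0.8660); from cell (3,1)
  next x-line at t=1.0200, next y-line at t=0.9584; Δt_x=2.0000, Δt_y=1.1547
    y: enter (3,0) at t=0.9584 ← occupied
  → r_2 = 0.9584
beam 3: φ=-45°, α=345°
  dir = (cos 345°, sin 345°) = (0.9659, -0.2588); from cell (3,1)
  next x-line at t=0.5280, next y-line at t=3.2069; Δt_x=1.0353, Δt_y=3.8637
    x: enter (4,1) at t=0.5280
    x: enter (5,1) at t=1.5633
    x: enter (6,1) at t=2.5985 ← occupied
  → r_3 = 2.5985
beam 4: φ=0°, α=30°
  dir = (cos 30°, sin 30°) = (0.8660, 0.5000); from cell (3,1)
  next x-line at t=0.5889, next y-line at t=0.3400; Δt_x=1.1547, Δt_y=2.0000
    y: enter (3,2) at t=0.3400
    x: enter (4,2) at t=0.5889 ← occupied
  → r_4 = 0.5889
beam 5: φ=45°, α=75°
  dir = (cos 75°, sin 75°) = (0.2588, 0.9659); from cell (3,1)
  next x-line at t=1.9705, next y-line at t=0.1760; Δt_x=3.8637, Δt_y=1.0353
    y: enter (3,2) at t=0.1760
    y: enter (3,3) at t=1.2113
    x: enter (4,3) at t=1.9705
    y: enter (4,4) at t=2.2465 ← occupied
  → r_5 = 2.2465
beam 6: φ=90°, α=120°
  dir = (cos 120°, sin 120°) = (-0.5000, 0.8660); from cell (3,1)
  next x-line at t=0.9800, next y-line at t=0.1963; Δt_x=2.0000, Δt_y=1.1547
    y: enter (3,2) at t=0.1963
    x: enter (2,2) at t=0.9800
    y: enter (2,3) at t=1.3510 ← occupied
  → r_6 = 1.3510
beam 7: φ=135°, α=165°
  dir = (cos 165°, sin 165°) = (-0.9659, 0.2588); from cell (3,1)
  next x-line at t=0.5073, next y-line at t=0.6568; Δt_x=1.0353, Δt_y=3.8637
    x: enter (2,1) at t=0.5073 ← occupied
  → r_7 = 0.5073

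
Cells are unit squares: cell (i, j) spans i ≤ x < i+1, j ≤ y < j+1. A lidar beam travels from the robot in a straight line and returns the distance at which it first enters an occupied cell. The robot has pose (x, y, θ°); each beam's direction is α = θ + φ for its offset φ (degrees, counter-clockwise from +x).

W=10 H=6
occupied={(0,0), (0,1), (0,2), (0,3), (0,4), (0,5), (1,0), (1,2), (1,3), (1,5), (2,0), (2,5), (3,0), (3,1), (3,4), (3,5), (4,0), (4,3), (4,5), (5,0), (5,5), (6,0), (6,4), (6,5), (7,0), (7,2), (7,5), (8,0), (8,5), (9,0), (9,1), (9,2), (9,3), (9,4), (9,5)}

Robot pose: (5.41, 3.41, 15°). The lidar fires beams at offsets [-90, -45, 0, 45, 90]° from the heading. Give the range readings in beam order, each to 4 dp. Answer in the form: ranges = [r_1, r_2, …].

ranges = [2.4950, 1.8360, 3.7166, 1.1800, 1.6461]

beam 1: φ=-90°, α=285°
  dir = (cos 285°, sin 285°) = (0.2588, -0.9659); from cell (5,3)
  next x-line at t=2.2796, next y-line at t=0.4245; Δt_x=3.8637, Δt_y=1.0353
    y: enter (5,2) at t=0.4245
    y: enter (5,1) at t=1.4597
    x: enter (6,1) at t=2.2796
    y: enter (6,0) at t=2.4950 ← occupied
  → r_1 = 2.4950
beam 2: φ=-45°, α=330°
  dir = (cos 330°, sin 330°) = (0.8660, -0.5000); from cell (5,3)
  next x-line at t=0.6813, next y-line at t=0.8200; Δt_x=1.1547, Δt_y=2.0000
    x: enter (6,3) at t=0.6813
    y: enter (6,2) at t=0.8200
    x: enter (7,2) at t=1.8360 ← occupied
  → r_2 = 1.8360
beam 3: φ=0°, α=15°
  dir = (cos 15°, sin 15°) = (0.9659, 0.2588); from cell (5,3)
  next x-line at t=0.6108, next y-line at t=2.2796; Δt_x=1.0353, Δt_y=3.8637
    x: enter (6,3) at t=0.6108
    x: enter (7,3) at t=1.6461
    y: enter (7,4) at t=2.2796
    x: enter (8,4) at t=2.6814
    x: enter (9,4) at t=3.7166 ← occupied
  → r_3 = 3.7166
beam 4: φ=45°, α=60°
  dir = (cos 60°, sin 60°) = (0.5000, 0.8660); from cell (5,3)
  next x-line at t=1.1800, next y-line at t=0.6813; Δt_x=2.0000, Δt_y=1.1547
    y: enter (5,4) at t=0.6813
    x: enter (6,4) at t=1.1800 ← occupied
  → r_4 = 1.1800
beam 5: φ=90°, α=105°
  dir = (cos 105°, sin 105°) = (-0.2588, 0.9659); from cell (5,3)
  next x-line at t=1.5841, next y-line at t=0.6108; Δt_x=3.8637, Δt_y=1.0353
    y: enter (5,4) at t=0.6108
    x: enter (4,4) at t=1.5841
    y: enter (4,5) at t=1.6461 ← occupied
  → r_5 = 1.6461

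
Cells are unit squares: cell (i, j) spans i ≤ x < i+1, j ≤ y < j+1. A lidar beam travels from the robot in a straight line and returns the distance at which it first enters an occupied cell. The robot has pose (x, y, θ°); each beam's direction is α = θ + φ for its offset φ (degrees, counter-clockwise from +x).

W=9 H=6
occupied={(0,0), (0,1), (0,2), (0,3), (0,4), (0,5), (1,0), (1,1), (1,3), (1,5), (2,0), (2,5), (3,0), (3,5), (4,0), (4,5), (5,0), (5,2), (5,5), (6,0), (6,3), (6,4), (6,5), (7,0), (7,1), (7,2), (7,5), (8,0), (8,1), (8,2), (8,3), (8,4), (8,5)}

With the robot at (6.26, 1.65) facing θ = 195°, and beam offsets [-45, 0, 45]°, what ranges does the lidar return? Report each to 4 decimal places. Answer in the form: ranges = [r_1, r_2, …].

ranges = [0.7000, 2.5114, 0.7506]

beam 1: φ=-45°, α=150°
  direction (-0.8660, 0.5000); cell (6,1); t to first gridline: x 0.3002, y 0.7000 (then +1.1547 / +2.0000)
    (5,1) via x @ 0.3002
    (5,2) via y @ 0.7000  # hit
  → r_1 = 0.7000
beam 2: φ=0°, α=195°
  direction (-0.9659, -0.2588); cell (6,1); t to first gridline: x 0.2692, y 2.5114 (then +1.0353 / +3.8637)
    (5,1) via x @ 0.2692
    (4,1) via x @ 1.3044
    (3,1) via x @ 2.3397
    (3,0) via y @ 2.5114  # hit
  → r_2 = 2.5114
beam 3: φ=45°, α=240°
  direction (-0.5000, -0.8660); cell (6,1); t to first gridline: x 0.5200, y 0.7506 (then +2.0000 / +1.1547)
    (5,1) via x @ 0.5200
    (5,0) via y @ 0.7506  # hit
  → r_3 = 0.7506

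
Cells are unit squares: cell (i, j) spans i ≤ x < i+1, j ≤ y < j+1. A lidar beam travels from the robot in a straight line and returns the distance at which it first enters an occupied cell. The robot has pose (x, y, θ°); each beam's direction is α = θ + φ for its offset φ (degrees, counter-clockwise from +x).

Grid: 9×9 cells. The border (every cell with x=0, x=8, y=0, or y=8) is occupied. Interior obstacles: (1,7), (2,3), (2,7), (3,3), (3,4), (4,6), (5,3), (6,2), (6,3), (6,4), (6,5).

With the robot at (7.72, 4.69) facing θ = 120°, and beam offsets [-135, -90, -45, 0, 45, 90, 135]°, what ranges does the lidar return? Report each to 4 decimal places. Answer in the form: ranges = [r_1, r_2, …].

ranges = [0.2899, 0.3233, 1.0818, 1.4400, 0.7454, 0.8314, 2.7819]

beam 1: φ=-135°, α=345°
  dir = (cos 345°, sin 345°) = (0.9659, -0.2588); from cell (7,4)
  next x-line at t=0.2899, next y-line at t=2.6660; Δt_x=1.0353, Δt_y=3.8637
    x: enter (8,4) at t=0.2899 ← occupied
  → r_1 = 0.2899
beam 2: φ=-90°, α=30°
  dir = (cos 30°, sin 30°) = (0.8660, 0.5000); from cell (7,4)
  next x-line at t=0.3233, next y-line at t=0.6200; Δt_x=1.1547, Δt_y=2.0000
    x: enter (8,4) at t=0.3233 ← occupied
  → r_2 = 0.3233
beam 3: φ=-45°, α=75°
  dir = (cos 75°, sin 75°) = (0.2588, 0.9659); from cell (7,4)
  next x-line at t=1.0818, next y-line at t=0.3209; Δt_x=3.8637, Δt_y=1.0353
    y: enter (7,5) at t=0.3209
    x: enter (8,5) at t=1.0818 ← occupied
  → r_3 = 1.0818
beam 4: φ=0°, α=120°
  dir = (cos 120°, sin 120°) = (-0.5000, 0.8660); from cell (7,4)
  next x-line at t=1.4400, next y-line at t=0.3580; Δt_x=2.0000, Δt_y=1.1547
    y: enter (7,5) at t=0.3580
    x: enter (6,5) at t=1.4400 ← occupied
  → r_4 = 1.4400
beam 5: φ=45°, α=165°
  dir = (cos 165°, sin 165°) = (-0.9659, 0.2588); from cell (7,4)
  next x-line at t=0.7454, next y-line at t=1.1977; Δt_x=1.0353, Δt_y=3.8637
    x: enter (6,4) at t=0.7454 ← occupied
  → r_5 = 0.7454
beam 6: φ=90°, α=210°
  dir = (cos 210°, sin 210°) = (-0.8660, -0.5000); from cell (7,4)
  next x-line at t=0.8314, next y-line at t=1.3800; Δt_x=1.1547, Δt_y=2.0000
    x: enter (6,4) at t=0.8314 ← occupied
  → r_6 = 0.8314
beam 7: φ=135°, α=255°
  dir = (cos 255°, sin 255°) = (-0.2588, -0.9659); from cell (7,4)
  next x-line at t=2.7819, next y-line at t=0.7143; Δt_x=3.8637, Δt_y=1.0353
    y: enter (7,3) at t=0.7143
    y: enter (7,2) at t=1.7496
    x: enter (6,2) at t=2.7819 ← occupied
  → r_7 = 2.7819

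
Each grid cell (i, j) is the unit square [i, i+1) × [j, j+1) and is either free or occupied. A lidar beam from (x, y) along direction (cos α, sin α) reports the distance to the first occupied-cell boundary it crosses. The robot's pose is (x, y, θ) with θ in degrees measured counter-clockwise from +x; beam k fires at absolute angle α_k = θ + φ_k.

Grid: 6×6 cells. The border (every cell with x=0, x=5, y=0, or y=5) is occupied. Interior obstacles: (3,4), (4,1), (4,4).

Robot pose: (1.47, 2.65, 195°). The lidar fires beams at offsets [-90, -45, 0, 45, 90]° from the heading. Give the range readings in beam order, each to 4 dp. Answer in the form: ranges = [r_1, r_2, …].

ranges = [1.8159, 0.5427, 0.4866, 0.9400, 1.7082]

beam 1: φ=-90°, α=105°
  dir = (cos 105°, sin 105°) = (-0.2588, 0.9659); from cell (1,2)
  next x-line at t=1.8159, next y-line at t=0.3623; Δt_x=3.8637, Δt_y=1.0353
    y: enter (1,3) at t=0.3623
    y: enter (1,4) at t=1.3976
    x: enter (0,4) at t=1.8159 ← occupied
  → r_1 = 1.8159
beam 2: φ=-45°, α=150°
  dir = (cos 150°, sin 150°) = (-0.8660, 0.5000); from cell (1,2)
  next x-line at t=0.5427, next y-line at t=0.7000; Δt_x=1.1547, Δt_y=2.0000
    x: enter (0,2) at t=0.5427 ← occupied
  → r_2 = 0.5427
beam 3: φ=0°, α=195°
  dir = (cos 195°, sin 195°) = (-0.9659, -0.2588); from cell (1,2)
  next x-line at t=0.4866, next y-line at t=2.5114; Δt_x=1.0353, Δt_y=3.8637
    x: enter (0,2) at t=0.4866 ← occupied
  → r_3 = 0.4866
beam 4: φ=45°, α=240°
  dir = (cos 240°, sin 240°) = (-0.5000, -0.8660); from cell (1,2)
  next x-line at t=0.9400, next y-line at t=0.7506; Δt_x=2.0000, Δt_y=1.1547
    y: enter (1,1) at t=0.7506
    x: enter (0,1) at t=0.9400 ← occupied
  → r_4 = 0.9400
beam 5: φ=90°, α=285°
  dir = (cos 285°, sin 285°) = (0.2588, -0.9659); from cell (1,2)
  next x-line at t=2.0478, next y-line at t=0.6729; Δt_x=3.8637, Δt_y=1.0353
    y: enter (1,1) at t=0.6729
    y: enter (1,0) at t=1.7082 ← occupied
  → r_5 = 1.7082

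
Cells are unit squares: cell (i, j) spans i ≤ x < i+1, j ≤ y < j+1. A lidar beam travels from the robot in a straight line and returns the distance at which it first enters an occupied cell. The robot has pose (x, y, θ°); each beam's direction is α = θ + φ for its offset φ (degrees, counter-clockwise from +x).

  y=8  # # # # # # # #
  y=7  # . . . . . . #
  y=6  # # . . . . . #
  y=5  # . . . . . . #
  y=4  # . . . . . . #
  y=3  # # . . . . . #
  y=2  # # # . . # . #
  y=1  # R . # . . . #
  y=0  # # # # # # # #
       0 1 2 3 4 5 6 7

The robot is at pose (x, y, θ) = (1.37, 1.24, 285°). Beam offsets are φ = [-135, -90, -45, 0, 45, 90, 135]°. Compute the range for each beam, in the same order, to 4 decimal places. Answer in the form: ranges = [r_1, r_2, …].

ranges = [0.4272, 0.3831, 0.2771, 0.2485, 0.4800, 1.6875, 0.8776]

beam 1: φ=-135°, α=150°
  direction (-0.8660, 0.5000); cell (1,1); t to first gridline: x 0.4272, y 1.5200 (then +1.1547 / +2.0000)
    (0,1) via x @ 0.4272  # hit
  → r_1 = 0.4272
beam 2: φ=-90°, α=195°
  direction (-0.9659, -0.2588); cell (1,1); t to first gridline: x 0.3831, y 0.9273 (then +1.0353 / +3.8637)
    (0,1) via x @ 0.3831  # hit
  → r_2 = 0.3831
beam 3: φ=-45°, α=240°
  direction (-0.5000, -0.8660); cell (1,1); t to first gridline: x 0.7400, y 0.2771 (then +2.0000 / +1.1547)
    (1,0) via y @ 0.2771  # hit
  → r_3 = 0.2771
beam 4: φ=0°, α=285°
  direction (0.2588, -0.9659); cell (1,1); t to first gridline: x 2.4341, y 0.2485 (then +3.8637 / +1.0353)
    (1,0) via y @ 0.2485  # hit
  → r_4 = 0.2485
beam 5: φ=45°, α=330°
  direction (0.8660, -0.5000); cell (1,1); t to first gridline: x 0.7275, y 0.4800 (then +1.1547 / +2.0000)
    (1,0) via y @ 0.4800  # hit
  → r_5 = 0.4800
beam 6: φ=90°, α=15°
  direction (0.9659, 0.2588); cell (1,1); t to first gridline: x 0.6522, y 2.9364 (then +1.0353 / +3.8637)
    (2,1) via x @ 0.6522
    (3,1) via x @ 1.6875  # hit
  → r_6 = 1.6875
beam 7: φ=135°, α=60°
  direction (0.5000, 0.8660); cell (1,1); t to first gridline: x 1.2600, y 0.8776 (then +2.0000 / +1.1547)
    (1,2) via y @ 0.8776  # hit
  → r_7 = 0.8776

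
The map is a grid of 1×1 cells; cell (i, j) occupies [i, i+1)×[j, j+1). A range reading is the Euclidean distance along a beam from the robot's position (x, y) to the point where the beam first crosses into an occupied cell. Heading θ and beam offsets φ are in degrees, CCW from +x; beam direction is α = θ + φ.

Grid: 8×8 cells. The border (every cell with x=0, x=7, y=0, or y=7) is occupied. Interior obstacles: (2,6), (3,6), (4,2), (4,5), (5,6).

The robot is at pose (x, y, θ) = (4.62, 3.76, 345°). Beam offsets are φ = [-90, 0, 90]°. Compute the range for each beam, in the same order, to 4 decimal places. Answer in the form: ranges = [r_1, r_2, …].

beam 1: φ=-90°, α=255°
  cosα=-0.2588 sinα=-0.9659 | (4,3) | tMaxX 2.3955 tMaxY 0.7868 | tΔX 3.8637 tΔY 1.0353
    t=0.7868 [y] (4,2) — stop
  → r_1 = 0.7868
beam 2: φ=0°, α=345°
  cosα=0.9659 sinα=-0.2588 | (4,3) | tMaxX 0.3934 tMaxY 2.9364 | tΔX 1.0353 tΔY 3.8637
    t=0.3934 [x] (5,3)
    t=1.4287 [x] (6,3)
    t=2.4640 [x] (7,3) — stop
  → r_2 = 2.4640
beam 3: φ=90°, α=75°
  cosα=0.2588 sinα=0.9659 | (4,3) | tMaxX 1.4682 tMaxY 0.2485 | tΔX 3.8637 tΔY 1.0353
    t=0.2485 [y] (4,4)
    t=1.2837 [y] (4,5) — stop
  → r_3 = 1.2837

ranges = [0.7868, 2.4640, 1.2837]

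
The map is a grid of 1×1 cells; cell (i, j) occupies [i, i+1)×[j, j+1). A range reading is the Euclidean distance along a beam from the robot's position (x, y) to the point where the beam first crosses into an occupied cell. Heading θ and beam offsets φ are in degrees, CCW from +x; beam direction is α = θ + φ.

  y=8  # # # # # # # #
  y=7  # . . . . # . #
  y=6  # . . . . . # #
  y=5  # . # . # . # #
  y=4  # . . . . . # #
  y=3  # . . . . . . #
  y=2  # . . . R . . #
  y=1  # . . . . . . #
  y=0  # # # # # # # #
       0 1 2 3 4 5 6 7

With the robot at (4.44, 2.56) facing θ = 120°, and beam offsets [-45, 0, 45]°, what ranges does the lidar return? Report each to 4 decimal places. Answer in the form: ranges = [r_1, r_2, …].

ranges = [4.5966, 2.8800, 3.5614]

beam 1: φ=-45°, α=75°
  dir = (cos 75°, sin 75°) = (0.2588, 0.9659); from cell (4,2)
  next x-line at t=2.1637, next y-line at t=0.4555; Δt_x=3.8637, Δt_y=1.0353
    y: enter (4,3) at t=0.4555
    y: enter (4,4) at t=1.4908
    x: enter (5,4) at t=2.1637
    y: enter (5,5) at t=2.5261
    y: enter (5,6) at t=3.5614
    y: enter (5,7) at t=4.5966 ← occupied
  → r_1 = 4.5966
beam 2: φ=0°, α=120°
  dir = (cos 120°, sin 120°) = (-0.5000, 0.8660); from cell (4,2)
  next x-line at t=0.8800, next y-line at t=0.5081; Δt_x=2.0000, Δt_y=1.1547
    y: enter (4,3) at t=0.5081
    x: enter (3,3) at t=0.8800
    y: enter (3,4) at t=1.6628
    y: enter (3,5) at t=2.8175
    x: enter (2,5) at t=2.8800 ← occupied
  → r_2 = 2.8800
beam 3: φ=45°, α=165°
  dir = (cos 165°, sin 165°) = (-0.9659, 0.2588); from cell (4,2)
  next x-line at t=0.4555, next y-line at t=1.7000; Δt_x=1.0353, Δt_y=3.8637
    x: enter (3,2) at t=0.4555
    x: enter (2,2) at t=1.4908
    y: enter (2,3) at t=1.7000
    x: enter (1,3) at t=2.5261
    x: enter (0,3) at t=3.5614 ← occupied
  → r_3 = 3.5614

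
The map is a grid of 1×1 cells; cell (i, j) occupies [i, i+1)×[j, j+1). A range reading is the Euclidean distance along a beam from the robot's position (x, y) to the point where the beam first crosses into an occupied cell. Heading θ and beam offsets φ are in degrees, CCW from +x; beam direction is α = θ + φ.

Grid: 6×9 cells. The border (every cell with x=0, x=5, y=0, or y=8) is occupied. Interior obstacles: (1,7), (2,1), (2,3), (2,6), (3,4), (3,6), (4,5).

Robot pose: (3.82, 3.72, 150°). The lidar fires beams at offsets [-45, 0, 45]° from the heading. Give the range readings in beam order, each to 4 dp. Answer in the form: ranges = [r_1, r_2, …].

ranges = [0.2899, 0.5600, 0.8489]

beam 1: φ=-45°, α=105°
  cosα=-0.2588 sinα=0.9659 | (3,3) | tMaxX 3.1682 tMaxY 0.2899 | tΔX 3.8637 tΔY 1.0353
    t=0.2899 [y] (3,4) — stop
  → r_1 = 0.2899
beam 2: φ=0°, α=150°
  cosα=-0.8660 sinα=0.5000 | (3,3) | tMaxX 0.9469 tMaxY 0.5600 | tΔX 1.1547 tΔY 2.0000
    t=0.5600 [y] (3,4) — stop
  → r_2 = 0.5600
beam 3: φ=45°, α=195°
  cosα=-0.9659 sinα=-0.2588 | (3,3) | tMaxX 0.8489 tMaxY 2.7819 | tΔX 1.0353 tΔY 3.8637
    t=0.8489 [x] (2,3) — stop
  → r_3 = 0.8489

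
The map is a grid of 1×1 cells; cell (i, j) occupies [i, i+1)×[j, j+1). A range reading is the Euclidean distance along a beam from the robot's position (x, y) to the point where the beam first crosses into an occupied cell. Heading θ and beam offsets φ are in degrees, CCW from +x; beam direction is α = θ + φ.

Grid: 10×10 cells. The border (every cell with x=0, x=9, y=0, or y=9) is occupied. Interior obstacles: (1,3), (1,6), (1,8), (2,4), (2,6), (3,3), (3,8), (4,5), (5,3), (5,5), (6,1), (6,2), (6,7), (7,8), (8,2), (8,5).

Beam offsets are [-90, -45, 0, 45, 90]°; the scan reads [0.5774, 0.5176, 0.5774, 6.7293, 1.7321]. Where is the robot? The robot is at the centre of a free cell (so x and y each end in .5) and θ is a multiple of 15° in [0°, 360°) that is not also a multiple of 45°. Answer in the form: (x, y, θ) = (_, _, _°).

Enumerate (i+0.5, j+0.5, θ) over the 48 free cells and 16 admissible headings. For each, cast all 5 beams and compare to the given ranges.
  (6.5, 4.5, 165°): beam 1 = 3.6235 ≠ 0.5774 ✗
  (5.5, 8.5, 300°): beam 1 = 3.0000 ≠ 0.5774 ✗
  (7.5, 6.5, 255°): beam 1 = 5.7956 ≠ 0.5774 ✗
  …
  (1.5, 7.5, 300°): r_1=0.5774, r_2=0.5176, r_3=0.5774, r_4=6.7293, r_5=1.7321 — all match ✓
No second candidate reproduces the full scan.

(x, y, θ) = (1.5, 7.5, 300°)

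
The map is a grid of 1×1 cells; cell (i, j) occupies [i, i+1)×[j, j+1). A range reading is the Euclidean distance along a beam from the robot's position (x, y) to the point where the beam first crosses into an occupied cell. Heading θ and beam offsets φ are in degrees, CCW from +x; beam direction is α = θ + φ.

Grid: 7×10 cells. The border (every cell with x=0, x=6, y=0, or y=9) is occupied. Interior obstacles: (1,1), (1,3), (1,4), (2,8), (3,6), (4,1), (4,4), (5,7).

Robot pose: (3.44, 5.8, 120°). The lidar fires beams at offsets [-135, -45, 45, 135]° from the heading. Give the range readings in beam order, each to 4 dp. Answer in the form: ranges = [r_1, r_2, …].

beam 1: φ=-135°, α=345°
  cosα=0.9659 sinα=-0.2588 | (3,5) | tMaxX 0.5798 tMaxY 3.0910 | tΔX 1.0353 tΔY 3.8637
    t=0.5798 [x] (4,5)
    t=1.6150 [x] (5,5)
    t=2.6503 [x] (6,5) — stop
  → r_1 = 2.6503
beam 2: φ=-45°, α=75°
  cosα=0.2588 sinα=0.9659 | (3,5) | tMaxX 2.1637 tMaxY 0.2071 | tΔX 3.8637 tΔY 1.0353
    t=0.2071 [y] (3,6) — stop
  → r_2 = 0.2071
beam 3: φ=45°, α=165°
  cosα=-0.9659 sinα=0.2588 | (3,5) | tMaxX 0.4555 tMaxY 0.7727 | tΔX 1.0353 tΔY 3.8637
    t=0.4555 [x] (2,5)
    t=0.7727 [y] (2,6)
    t=1.4908 [x] (1,6)
    t=2.5261 [x] (0,6) — stop
  → r_3 = 2.5261
beam 4: φ=135°, α=255°
  cosα=-0.2588 sinα=-0.9659 | (3,5) | tMaxX 1.7000 tMaxY 0.8282 | tΔX 3.8637 tΔY 1.0353
    t=0.8282 [y] (3,4)
    t=1.7000 [x] (2,4)
    t=1.8635 [y] (2,3)
    t=2.8988 [y] (2,2)
    t=3.9340 [y] (2,1)
    t=4.9693 [y] (2,0) — stop
  → r_4 = 4.9693

ranges = [2.6503, 0.2071, 2.5261, 4.9693]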